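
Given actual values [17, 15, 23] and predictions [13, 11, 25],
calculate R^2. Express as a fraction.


Mean(y) = 55/3. SS_res = 36. SS_tot = 104/3. R^2 = 1 - 36/(104/3) = -1/26.

-1/26


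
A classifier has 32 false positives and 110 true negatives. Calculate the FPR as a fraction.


FPR = FP / (FP + TN) = 32 / 142 = 16/71.

16/71


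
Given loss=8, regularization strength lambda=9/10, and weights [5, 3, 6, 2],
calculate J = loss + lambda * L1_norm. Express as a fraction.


L1 norm = sum(|w|) = 16. J = 8 + 9/10 * 16 = 112/5.

112/5


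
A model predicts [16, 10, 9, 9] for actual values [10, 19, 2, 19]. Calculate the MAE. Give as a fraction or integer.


MAE = (1/4) * (|10-16|=6 + |19-10|=9 + |2-9|=7 + |19-9|=10). Sum = 32. MAE = 8.

8


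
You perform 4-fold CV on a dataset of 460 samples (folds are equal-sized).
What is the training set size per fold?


Each validation fold has 460/4 = 115 samples. Training set = 460 - 115 = 345.

345


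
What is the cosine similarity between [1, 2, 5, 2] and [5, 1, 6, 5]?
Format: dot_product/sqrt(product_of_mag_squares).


dot = 47. |a|^2 = 34, |b|^2 = 87. cos = 47/sqrt(2958).

47/sqrt(2958)


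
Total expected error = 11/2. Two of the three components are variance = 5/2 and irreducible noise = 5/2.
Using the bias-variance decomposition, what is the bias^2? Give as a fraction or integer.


Total error = bias^2 + variance + irreducible noise. So bias^2 = 11/2 - 5/2 - 5/2 = 1/2.

1/2


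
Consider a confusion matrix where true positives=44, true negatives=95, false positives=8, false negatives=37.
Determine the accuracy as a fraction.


Accuracy = (TP + TN) / (TP + TN + FP + FN) = (44 + 95) / 184 = 139/184.

139/184


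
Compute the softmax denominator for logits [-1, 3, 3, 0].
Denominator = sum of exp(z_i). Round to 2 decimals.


Denom = e^-1=0.3679 + e^3=20.0855 + e^3=20.0855 + e^0=1.0000. Sum = 41.5389, which rounds to 41.54.

41.54


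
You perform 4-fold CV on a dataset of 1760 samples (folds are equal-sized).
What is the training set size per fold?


Each validation fold has 1760/4 = 440 samples. Training set = 1760 - 440 = 1320.

1320


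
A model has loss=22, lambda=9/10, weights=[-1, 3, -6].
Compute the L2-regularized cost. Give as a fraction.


L2 sq norm = sum(w^2) = 46. J = 22 + 9/10 * 46 = 317/5.

317/5


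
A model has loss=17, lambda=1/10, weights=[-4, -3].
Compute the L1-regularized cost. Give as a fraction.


L1 norm = sum(|w|) = 7. J = 17 + 1/10 * 7 = 177/10.

177/10


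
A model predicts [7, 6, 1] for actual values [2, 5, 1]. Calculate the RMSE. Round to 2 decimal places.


MSE = 8.6667. RMSE = sqrt(8.6667) = 2.94.

2.94


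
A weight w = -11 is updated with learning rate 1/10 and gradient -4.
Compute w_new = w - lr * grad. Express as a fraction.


w_new = -11 - 1/10 * -4 = -11 - -2/5 = -53/5.

-53/5


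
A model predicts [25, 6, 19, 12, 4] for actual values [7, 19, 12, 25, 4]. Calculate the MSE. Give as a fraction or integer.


MSE = (1/5) * ((7-25)^2=324 + (19-6)^2=169 + (12-19)^2=49 + (25-12)^2=169 + (4-4)^2=0). Sum = 711. MSE = 711/5.

711/5


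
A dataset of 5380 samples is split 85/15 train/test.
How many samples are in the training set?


Test set = 5380 * 15% = 807. Training set = 5380 - 807 = 4573.

4573


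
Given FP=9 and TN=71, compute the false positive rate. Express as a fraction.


FPR = FP / (FP + TN) = 9 / 80 = 9/80.

9/80


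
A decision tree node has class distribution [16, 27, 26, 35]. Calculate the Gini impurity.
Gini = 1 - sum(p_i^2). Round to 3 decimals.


Total = 104. Proportions: 16/104, 27/104, 26/104, 35/104. sum(p_i^2) = 0.2668. Gini = 1 - 0.2668 = 0.7332, which rounds to 0.733.

0.733


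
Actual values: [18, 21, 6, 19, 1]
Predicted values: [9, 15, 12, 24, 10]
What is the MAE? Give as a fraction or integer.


MAE = (1/5) * (|18-9|=9 + |21-15|=6 + |6-12|=6 + |19-24|=5 + |1-10|=9). Sum = 35. MAE = 7.

7


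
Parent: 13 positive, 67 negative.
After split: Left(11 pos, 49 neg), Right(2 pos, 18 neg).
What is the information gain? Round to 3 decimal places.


H(parent) = 0.6403. H(left) = 0.6873, H(right) = 0.4690. Weighted = (60/80)*0.6873 + (20/80)*0.4690 = 0.6327. IG = 0.6403 - 0.6327 = 0.0076, which rounds to 0.008.

0.008


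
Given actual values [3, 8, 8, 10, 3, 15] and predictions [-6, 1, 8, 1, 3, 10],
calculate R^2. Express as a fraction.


Mean(y) = 47/6. SS_res = 236. SS_tot = 617/6. R^2 = 1 - 236/(617/6) = -799/617.

-799/617


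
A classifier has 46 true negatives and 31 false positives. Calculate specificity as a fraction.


Specificity = TN / (TN + FP) = 46 / 77 = 46/77.

46/77


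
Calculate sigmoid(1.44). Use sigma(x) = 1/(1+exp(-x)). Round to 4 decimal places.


sigma(1.44) = 1/(1+e^(-1.44)) = 1/(1+0.236928) = 1/1.236928 = 0.8085.

0.8085


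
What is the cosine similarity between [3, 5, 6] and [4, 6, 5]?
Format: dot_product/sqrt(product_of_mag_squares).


dot = 72. |a|^2 = 70, |b|^2 = 77. cos = 72/sqrt(5390).

72/sqrt(5390)


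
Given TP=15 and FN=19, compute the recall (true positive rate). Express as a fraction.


Recall = TP / (TP + FN) = 15 / 34 = 15/34.

15/34


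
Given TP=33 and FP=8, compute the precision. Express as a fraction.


Precision = TP / (TP + FP) = 33 / 41 = 33/41.

33/41


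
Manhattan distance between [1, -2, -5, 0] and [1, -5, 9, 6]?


d = sum of absolute differences: |1-1|=0 + |-2--5|=3 + |-5-9|=14 + |0-6|=6 = 23.

23


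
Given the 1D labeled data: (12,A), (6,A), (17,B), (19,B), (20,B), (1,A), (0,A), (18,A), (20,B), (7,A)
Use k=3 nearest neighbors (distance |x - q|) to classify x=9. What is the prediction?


Distances: |12-9|=3, |6-9|=3, |17-9|=8, |19-9|=10, |20-9|=11, |1-9|=8, |0-9|=9, |18-9|=9, |20-9|=11, |7-9|=2. 3 nearest: (7,A), (12,A), (6,A). Counts: {'A': 3}. Majority class: A.

A


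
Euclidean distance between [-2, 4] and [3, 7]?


d = sqrt(sum of squared differences). (-2-3)^2=25, (4-7)^2=9. Sum = 34.

sqrt(34)


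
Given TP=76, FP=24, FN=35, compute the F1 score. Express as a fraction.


Precision = 76/100 = 19/25. Recall = 76/111 = 76/111. F1 = 2*P*R/(P+R) = 152/211.

152/211


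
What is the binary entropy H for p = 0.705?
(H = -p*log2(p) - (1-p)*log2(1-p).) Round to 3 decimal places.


H = -0.705*log2(0.705) - 0.295*log2(0.295) = 0.875.

0.875


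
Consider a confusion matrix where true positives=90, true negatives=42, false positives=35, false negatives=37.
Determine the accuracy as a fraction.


Accuracy = (TP + TN) / (TP + TN + FP + FN) = (90 + 42) / 204 = 11/17.

11/17


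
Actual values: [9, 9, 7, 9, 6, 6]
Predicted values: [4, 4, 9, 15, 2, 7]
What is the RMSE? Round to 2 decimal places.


MSE = 17.8333. RMSE = sqrt(17.8333) = 4.22.

4.22


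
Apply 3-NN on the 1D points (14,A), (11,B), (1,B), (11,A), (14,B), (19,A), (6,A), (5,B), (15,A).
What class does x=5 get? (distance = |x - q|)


Distances: |14-5|=9, |11-5|=6, |1-5|=4, |11-5|=6, |14-5|=9, |19-5|=14, |6-5|=1, |5-5|=0, |15-5|=10. 3 nearest: (5,B), (6,A), (1,B). Counts: {'B': 2, 'A': 1}. Majority class: B.

B


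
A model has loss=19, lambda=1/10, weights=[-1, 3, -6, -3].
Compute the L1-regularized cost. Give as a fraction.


L1 norm = sum(|w|) = 13. J = 19 + 1/10 * 13 = 203/10.

203/10


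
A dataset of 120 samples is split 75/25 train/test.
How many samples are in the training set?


Test set = 120 * 25% = 30. Training set = 120 - 30 = 90.

90


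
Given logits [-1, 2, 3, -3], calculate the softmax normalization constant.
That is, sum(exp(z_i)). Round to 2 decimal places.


Denom = e^-1=0.3679 + e^2=7.3891 + e^3=20.0855 + e^-3=0.0498. Sum = 27.8923, which rounds to 27.89.

27.89


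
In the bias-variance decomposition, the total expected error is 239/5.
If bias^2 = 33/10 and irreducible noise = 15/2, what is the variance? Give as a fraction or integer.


Total error = bias^2 + variance + irreducible noise. So variance = 239/5 - 33/10 - 15/2 = 37.

37


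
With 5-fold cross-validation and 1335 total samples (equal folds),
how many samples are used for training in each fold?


Each validation fold has 1335/5 = 267 samples. Training set = 1335 - 267 = 1068.

1068


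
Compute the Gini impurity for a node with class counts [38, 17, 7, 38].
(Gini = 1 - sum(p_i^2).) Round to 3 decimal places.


Total = 100. Proportions: 38/100, 17/100, 7/100, 38/100. sum(p_i^2) = 0.3226. Gini = 1 - 0.3226 = 0.6774, which rounds to 0.677.

0.677


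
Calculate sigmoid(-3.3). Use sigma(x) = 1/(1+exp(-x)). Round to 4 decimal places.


sigma(-3.3) = 1/(1+e^(3.3)) = 1/(1+27.112639) = 1/28.112639 = 0.0356.

0.0356


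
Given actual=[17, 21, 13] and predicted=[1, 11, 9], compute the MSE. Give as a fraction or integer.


MSE = (1/3) * ((17-1)^2=256 + (21-11)^2=100 + (13-9)^2=16). Sum = 372. MSE = 124.

124


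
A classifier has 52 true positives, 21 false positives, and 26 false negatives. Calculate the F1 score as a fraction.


Precision = 52/73 = 52/73. Recall = 52/78 = 2/3. F1 = 2*P*R/(P+R) = 104/151.

104/151


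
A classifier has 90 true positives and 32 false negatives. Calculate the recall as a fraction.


Recall = TP / (TP + FN) = 90 / 122 = 45/61.

45/61


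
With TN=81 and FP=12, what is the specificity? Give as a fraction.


Specificity = TN / (TN + FP) = 81 / 93 = 27/31.

27/31


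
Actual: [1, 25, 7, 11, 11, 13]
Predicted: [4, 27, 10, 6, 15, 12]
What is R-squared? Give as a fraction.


Mean(y) = 34/3. SS_res = 64. SS_tot = 946/3. R^2 = 1 - 64/(946/3) = 377/473.

377/473


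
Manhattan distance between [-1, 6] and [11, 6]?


d = sum of absolute differences: |-1-11|=12 + |6-6|=0 = 12.

12


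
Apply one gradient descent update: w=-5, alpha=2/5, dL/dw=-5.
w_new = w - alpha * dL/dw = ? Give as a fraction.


w_new = -5 - 2/5 * -5 = -5 - -2 = -3.

-3


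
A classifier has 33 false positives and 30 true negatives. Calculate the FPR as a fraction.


FPR = FP / (FP + TN) = 33 / 63 = 11/21.

11/21


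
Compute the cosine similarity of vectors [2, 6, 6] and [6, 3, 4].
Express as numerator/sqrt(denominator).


dot = 54. |a|^2 = 76, |b|^2 = 61. cos = 54/sqrt(4636).

54/sqrt(4636)


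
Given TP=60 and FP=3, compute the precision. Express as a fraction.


Precision = TP / (TP + FP) = 60 / 63 = 20/21.

20/21


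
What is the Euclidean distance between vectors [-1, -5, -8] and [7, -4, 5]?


d = sqrt(sum of squared differences). (-1-7)^2=64, (-5--4)^2=1, (-8-5)^2=169. Sum = 234.

sqrt(234)


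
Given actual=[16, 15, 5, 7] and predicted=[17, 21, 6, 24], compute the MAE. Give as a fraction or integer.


MAE = (1/4) * (|16-17|=1 + |15-21|=6 + |5-6|=1 + |7-24|=17). Sum = 25. MAE = 25/4.

25/4


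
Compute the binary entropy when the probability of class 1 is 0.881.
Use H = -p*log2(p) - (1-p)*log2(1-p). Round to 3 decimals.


H = -0.881*log2(0.881) - 0.119*log2(0.119) = 0.526.

0.526


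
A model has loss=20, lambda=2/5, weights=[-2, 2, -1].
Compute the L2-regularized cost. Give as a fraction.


L2 sq norm = sum(w^2) = 9. J = 20 + 2/5 * 9 = 118/5.

118/5


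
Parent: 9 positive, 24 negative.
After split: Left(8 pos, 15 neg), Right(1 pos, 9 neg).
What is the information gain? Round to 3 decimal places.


H(parent) = 0.8454. H(left) = 0.9321, H(right) = 0.4690. Weighted = (23/33)*0.9321 + (10/33)*0.4690 = 0.7918. IG = 0.8454 - 0.7918 = 0.0536, which rounds to 0.054.

0.054


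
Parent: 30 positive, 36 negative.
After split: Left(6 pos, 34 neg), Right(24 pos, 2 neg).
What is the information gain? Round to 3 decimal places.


H(parent) = 0.9940. H(left) = 0.6098, H(right) = 0.3912. Weighted = (40/66)*0.6098 + (26/66)*0.3912 = 0.5237. IG = 0.9940 - 0.5237 = 0.4703, which rounds to 0.470.

0.470


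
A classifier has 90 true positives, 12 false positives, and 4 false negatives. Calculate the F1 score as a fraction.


Precision = 90/102 = 15/17. Recall = 90/94 = 45/47. F1 = 2*P*R/(P+R) = 45/49.

45/49


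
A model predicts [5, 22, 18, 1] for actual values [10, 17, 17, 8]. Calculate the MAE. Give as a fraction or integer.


MAE = (1/4) * (|10-5|=5 + |17-22|=5 + |17-18|=1 + |8-1|=7). Sum = 18. MAE = 9/2.

9/2


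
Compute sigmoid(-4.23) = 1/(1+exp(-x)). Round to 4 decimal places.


sigma(-4.23) = 1/(1+e^(4.23)) = 1/(1+68.717232) = 1/69.717232 = 0.0143.

0.0143


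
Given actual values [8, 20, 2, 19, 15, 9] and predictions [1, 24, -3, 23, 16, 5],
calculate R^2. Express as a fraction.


Mean(y) = 73/6. SS_res = 123. SS_tot = 1481/6. R^2 = 1 - 123/(1481/6) = 743/1481.

743/1481


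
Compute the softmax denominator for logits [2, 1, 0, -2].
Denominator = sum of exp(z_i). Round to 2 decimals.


Denom = e^2=7.3891 + e^1=2.7183 + e^0=1.0000 + e^-2=0.1353. Sum = 11.2427, which rounds to 11.24.

11.24


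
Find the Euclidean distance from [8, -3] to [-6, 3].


d = sqrt(sum of squared differences). (8--6)^2=196, (-3-3)^2=36. Sum = 232.

sqrt(232)


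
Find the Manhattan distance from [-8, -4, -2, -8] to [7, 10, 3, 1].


d = sum of absolute differences: |-8-7|=15 + |-4-10|=14 + |-2-3|=5 + |-8-1|=9 = 43.

43


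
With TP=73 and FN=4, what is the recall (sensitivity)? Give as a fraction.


Recall = TP / (TP + FN) = 73 / 77 = 73/77.

73/77


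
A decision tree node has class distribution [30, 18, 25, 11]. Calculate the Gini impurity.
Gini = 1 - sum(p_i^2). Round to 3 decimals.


Total = 84. Proportions: 30/84, 18/84, 25/84, 11/84. sum(p_i^2) = 0.2792. Gini = 1 - 0.2792 = 0.7208, which rounds to 0.721.

0.721


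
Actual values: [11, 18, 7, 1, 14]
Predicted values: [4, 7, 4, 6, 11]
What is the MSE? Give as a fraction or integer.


MSE = (1/5) * ((11-4)^2=49 + (18-7)^2=121 + (7-4)^2=9 + (1-6)^2=25 + (14-11)^2=9). Sum = 213. MSE = 213/5.

213/5


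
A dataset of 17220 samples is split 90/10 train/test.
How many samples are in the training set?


Test set = 17220 * 10% = 1722. Training set = 17220 - 1722 = 15498.

15498


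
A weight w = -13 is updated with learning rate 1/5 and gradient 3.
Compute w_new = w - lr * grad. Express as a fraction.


w_new = -13 - 1/5 * 3 = -13 - 3/5 = -68/5.

-68/5


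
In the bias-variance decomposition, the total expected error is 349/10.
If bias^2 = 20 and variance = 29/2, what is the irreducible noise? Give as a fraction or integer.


Total error = bias^2 + variance + irreducible noise. So irreducible noise = 349/10 - 20 - 29/2 = 2/5.

2/5


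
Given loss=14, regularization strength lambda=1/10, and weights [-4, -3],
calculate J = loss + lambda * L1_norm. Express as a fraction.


L1 norm = sum(|w|) = 7. J = 14 + 1/10 * 7 = 147/10.

147/10


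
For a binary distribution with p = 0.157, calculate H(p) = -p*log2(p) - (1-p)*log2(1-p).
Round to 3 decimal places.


H = -0.157*log2(0.157) - 0.843*log2(0.843) = 0.627.

0.627


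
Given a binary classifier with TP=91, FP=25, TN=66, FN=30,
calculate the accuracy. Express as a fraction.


Accuracy = (TP + TN) / (TP + TN + FP + FN) = (91 + 66) / 212 = 157/212.

157/212


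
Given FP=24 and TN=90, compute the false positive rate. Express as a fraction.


FPR = FP / (FP + TN) = 24 / 114 = 4/19.

4/19


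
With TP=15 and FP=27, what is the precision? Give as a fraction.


Precision = TP / (TP + FP) = 15 / 42 = 5/14.

5/14


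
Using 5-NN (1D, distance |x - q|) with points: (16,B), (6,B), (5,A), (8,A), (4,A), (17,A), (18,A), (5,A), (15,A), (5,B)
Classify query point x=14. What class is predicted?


Distances: |16-14|=2, |6-14|=8, |5-14|=9, |8-14|=6, |4-14|=10, |17-14|=3, |18-14|=4, |5-14|=9, |15-14|=1, |5-14|=9. 5 nearest: (15,A), (16,B), (17,A), (18,A), (8,A). Counts: {'A': 4, 'B': 1}. Majority class: A.

A


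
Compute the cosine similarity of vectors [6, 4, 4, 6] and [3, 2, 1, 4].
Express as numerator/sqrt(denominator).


dot = 54. |a|^2 = 104, |b|^2 = 30. cos = 54/sqrt(3120).

54/sqrt(3120)


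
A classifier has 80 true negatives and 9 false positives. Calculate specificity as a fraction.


Specificity = TN / (TN + FP) = 80 / 89 = 80/89.

80/89


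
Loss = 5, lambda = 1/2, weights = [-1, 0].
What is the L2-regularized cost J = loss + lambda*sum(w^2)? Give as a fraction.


L2 sq norm = sum(w^2) = 1. J = 5 + 1/2 * 1 = 11/2.

11/2


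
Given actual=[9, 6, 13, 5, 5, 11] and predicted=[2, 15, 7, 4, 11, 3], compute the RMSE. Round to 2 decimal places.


MSE = 44.5000. RMSE = sqrt(44.5000) = 6.67.

6.67


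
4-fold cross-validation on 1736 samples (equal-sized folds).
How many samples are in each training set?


Each validation fold has 1736/4 = 434 samples. Training set = 1736 - 434 = 1302.

1302


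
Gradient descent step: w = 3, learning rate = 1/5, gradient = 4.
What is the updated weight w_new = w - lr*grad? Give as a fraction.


w_new = 3 - 1/5 * 4 = 3 - 4/5 = 11/5.

11/5


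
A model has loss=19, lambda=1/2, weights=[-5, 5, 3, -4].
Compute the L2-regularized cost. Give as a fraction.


L2 sq norm = sum(w^2) = 75. J = 19 + 1/2 * 75 = 113/2.

113/2


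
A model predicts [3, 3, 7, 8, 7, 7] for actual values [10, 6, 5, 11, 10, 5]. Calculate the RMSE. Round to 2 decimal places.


MSE = 14.0000. RMSE = sqrt(14.0000) = 3.74.

3.74


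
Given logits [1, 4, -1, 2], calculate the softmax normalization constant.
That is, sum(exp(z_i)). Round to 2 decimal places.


Denom = e^1=2.7183 + e^4=54.5982 + e^-1=0.3679 + e^2=7.3891. Sum = 65.0735, which rounds to 65.07.

65.07


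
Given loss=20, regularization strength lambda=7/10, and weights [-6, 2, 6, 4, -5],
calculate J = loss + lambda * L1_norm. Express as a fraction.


L1 norm = sum(|w|) = 23. J = 20 + 7/10 * 23 = 361/10.

361/10


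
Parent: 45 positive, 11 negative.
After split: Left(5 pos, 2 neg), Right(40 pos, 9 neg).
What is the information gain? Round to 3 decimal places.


H(parent) = 0.7147. H(left) = 0.8631, H(right) = 0.6880. Weighted = (7/56)*0.8631 + (49/56)*0.6880 = 0.7099. IG = 0.7147 - 0.7099 = 0.0048, which rounds to 0.005.

0.005


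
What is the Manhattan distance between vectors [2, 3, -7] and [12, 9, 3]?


d = sum of absolute differences: |2-12|=10 + |3-9|=6 + |-7-3|=10 = 26.

26


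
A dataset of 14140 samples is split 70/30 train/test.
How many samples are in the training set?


Test set = 14140 * 30% = 4242. Training set = 14140 - 4242 = 9898.

9898


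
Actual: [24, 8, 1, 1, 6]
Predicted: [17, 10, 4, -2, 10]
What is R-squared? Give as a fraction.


Mean(y) = 8. SS_res = 87. SS_tot = 358. R^2 = 1 - 87/(358) = 271/358.

271/358


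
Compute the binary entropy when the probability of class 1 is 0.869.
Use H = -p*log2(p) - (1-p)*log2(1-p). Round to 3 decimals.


H = -0.869*log2(0.869) - 0.131*log2(0.131) = 0.560.

0.560


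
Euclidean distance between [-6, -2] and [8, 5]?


d = sqrt(sum of squared differences). (-6-8)^2=196, (-2-5)^2=49. Sum = 245.

sqrt(245)


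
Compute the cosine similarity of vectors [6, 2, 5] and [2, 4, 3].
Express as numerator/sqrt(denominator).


dot = 35. |a|^2 = 65, |b|^2 = 29. cos = 35/sqrt(1885).

35/sqrt(1885)


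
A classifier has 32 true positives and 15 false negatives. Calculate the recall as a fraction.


Recall = TP / (TP + FN) = 32 / 47 = 32/47.

32/47


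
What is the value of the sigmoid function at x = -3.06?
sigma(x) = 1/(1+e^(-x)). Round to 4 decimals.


sigma(-3.06) = 1/(1+e^(3.06)) = 1/(1+21.327557) = 1/22.327557 = 0.0448.

0.0448


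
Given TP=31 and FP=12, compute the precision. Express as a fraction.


Precision = TP / (TP + FP) = 31 / 43 = 31/43.

31/43


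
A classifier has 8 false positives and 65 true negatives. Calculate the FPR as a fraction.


FPR = FP / (FP + TN) = 8 / 73 = 8/73.

8/73


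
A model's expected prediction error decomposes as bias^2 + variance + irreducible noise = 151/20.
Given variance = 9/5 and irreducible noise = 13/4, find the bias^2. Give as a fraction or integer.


Total error = bias^2 + variance + irreducible noise. So bias^2 = 151/20 - 9/5 - 13/4 = 5/2.

5/2


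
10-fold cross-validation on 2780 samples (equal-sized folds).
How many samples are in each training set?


Each validation fold has 2780/10 = 278 samples. Training set = 2780 - 278 = 2502.

2502


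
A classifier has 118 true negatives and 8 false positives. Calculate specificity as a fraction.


Specificity = TN / (TN + FP) = 118 / 126 = 59/63.

59/63


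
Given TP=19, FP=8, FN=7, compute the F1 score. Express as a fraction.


Precision = 19/27 = 19/27. Recall = 19/26 = 19/26. F1 = 2*P*R/(P+R) = 38/53.

38/53


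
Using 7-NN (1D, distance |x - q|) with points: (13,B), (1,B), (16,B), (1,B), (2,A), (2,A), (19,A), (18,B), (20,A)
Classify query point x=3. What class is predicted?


Distances: |13-3|=10, |1-3|=2, |16-3|=13, |1-3|=2, |2-3|=1, |2-3|=1, |19-3|=16, |18-3|=15, |20-3|=17. 7 nearest: (2,A), (2,A), (1,B), (1,B), (13,B), (16,B), (18,B). Counts: {'A': 2, 'B': 5}. Majority class: B.

B


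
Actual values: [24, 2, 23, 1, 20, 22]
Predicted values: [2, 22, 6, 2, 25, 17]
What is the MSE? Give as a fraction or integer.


MSE = (1/6) * ((24-2)^2=484 + (2-22)^2=400 + (23-6)^2=289 + (1-2)^2=1 + (20-25)^2=25 + (22-17)^2=25). Sum = 1224. MSE = 204.

204


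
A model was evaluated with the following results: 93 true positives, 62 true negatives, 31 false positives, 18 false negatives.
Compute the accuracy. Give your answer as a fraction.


Accuracy = (TP + TN) / (TP + TN + FP + FN) = (93 + 62) / 204 = 155/204.

155/204


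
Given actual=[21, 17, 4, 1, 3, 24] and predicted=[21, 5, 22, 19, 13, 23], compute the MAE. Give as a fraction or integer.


MAE = (1/6) * (|21-21|=0 + |17-5|=12 + |4-22|=18 + |1-19|=18 + |3-13|=10 + |24-23|=1). Sum = 59. MAE = 59/6.

59/6


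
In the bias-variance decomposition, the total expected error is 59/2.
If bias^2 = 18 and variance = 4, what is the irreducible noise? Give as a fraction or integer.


Total error = bias^2 + variance + irreducible noise. So irreducible noise = 59/2 - 18 - 4 = 15/2.

15/2


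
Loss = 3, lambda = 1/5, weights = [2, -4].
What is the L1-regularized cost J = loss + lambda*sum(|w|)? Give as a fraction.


L1 norm = sum(|w|) = 6. J = 3 + 1/5 * 6 = 21/5.

21/5


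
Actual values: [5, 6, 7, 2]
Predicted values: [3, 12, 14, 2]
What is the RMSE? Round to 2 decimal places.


MSE = 22.2500. RMSE = sqrt(22.2500) = 4.72.

4.72


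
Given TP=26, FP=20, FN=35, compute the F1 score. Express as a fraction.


Precision = 26/46 = 13/23. Recall = 26/61 = 26/61. F1 = 2*P*R/(P+R) = 52/107.

52/107


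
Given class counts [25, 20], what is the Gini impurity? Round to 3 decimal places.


Total = 45. Proportions: 25/45, 20/45. sum(p_i^2) = 0.5062. Gini = 1 - 0.5062 = 0.4938, which rounds to 0.494.

0.494


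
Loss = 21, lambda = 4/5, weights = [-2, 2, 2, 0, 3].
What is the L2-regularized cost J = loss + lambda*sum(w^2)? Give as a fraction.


L2 sq norm = sum(w^2) = 21. J = 21 + 4/5 * 21 = 189/5.

189/5


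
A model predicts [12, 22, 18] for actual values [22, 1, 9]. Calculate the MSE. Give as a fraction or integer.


MSE = (1/3) * ((22-12)^2=100 + (1-22)^2=441 + (9-18)^2=81). Sum = 622. MSE = 622/3.

622/3


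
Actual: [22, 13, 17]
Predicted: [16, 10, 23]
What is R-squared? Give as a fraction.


Mean(y) = 52/3. SS_res = 81. SS_tot = 122/3. R^2 = 1 - 81/(122/3) = -121/122.

-121/122


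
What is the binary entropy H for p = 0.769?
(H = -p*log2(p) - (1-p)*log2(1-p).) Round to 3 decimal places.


H = -0.769*log2(0.769) - 0.231*log2(0.231) = 0.780.

0.780


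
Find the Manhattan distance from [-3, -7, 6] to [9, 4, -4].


d = sum of absolute differences: |-3-9|=12 + |-7-4|=11 + |6--4|=10 = 33.

33


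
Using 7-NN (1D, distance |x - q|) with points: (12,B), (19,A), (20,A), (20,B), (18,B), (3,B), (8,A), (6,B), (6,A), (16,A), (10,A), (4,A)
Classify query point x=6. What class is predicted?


Distances: |12-6|=6, |19-6|=13, |20-6|=14, |20-6|=14, |18-6|=12, |3-6|=3, |8-6|=2, |6-6|=0, |6-6|=0, |16-6|=10, |10-6|=4, |4-6|=2. 7 nearest: (6,A), (6,B), (8,A), (4,A), (3,B), (10,A), (12,B). Counts: {'A': 4, 'B': 3}. Majority class: A.

A


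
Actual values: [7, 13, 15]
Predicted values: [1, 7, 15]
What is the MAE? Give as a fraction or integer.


MAE = (1/3) * (|7-1|=6 + |13-7|=6 + |15-15|=0). Sum = 12. MAE = 4.

4


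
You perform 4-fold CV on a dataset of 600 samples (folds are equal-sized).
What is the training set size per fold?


Each validation fold has 600/4 = 150 samples. Training set = 600 - 150 = 450.

450


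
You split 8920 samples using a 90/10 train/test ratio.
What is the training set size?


Test set = 8920 * 10% = 892. Training set = 8920 - 892 = 8028.

8028


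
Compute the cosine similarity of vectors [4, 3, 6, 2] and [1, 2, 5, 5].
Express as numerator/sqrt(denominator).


dot = 50. |a|^2 = 65, |b|^2 = 55. cos = 50/sqrt(3575).

50/sqrt(3575)


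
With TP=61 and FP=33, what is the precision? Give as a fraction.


Precision = TP / (TP + FP) = 61 / 94 = 61/94.

61/94


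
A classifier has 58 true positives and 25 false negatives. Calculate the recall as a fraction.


Recall = TP / (TP + FN) = 58 / 83 = 58/83.

58/83


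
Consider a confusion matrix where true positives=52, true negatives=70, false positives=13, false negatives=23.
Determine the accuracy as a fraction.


Accuracy = (TP + TN) / (TP + TN + FP + FN) = (52 + 70) / 158 = 61/79.

61/79


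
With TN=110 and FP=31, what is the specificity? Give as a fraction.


Specificity = TN / (TN + FP) = 110 / 141 = 110/141.

110/141


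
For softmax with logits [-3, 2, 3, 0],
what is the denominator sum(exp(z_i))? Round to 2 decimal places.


Denom = e^-3=0.0498 + e^2=7.3891 + e^3=20.0855 + e^0=1.0000. Sum = 28.5244, which rounds to 28.52.

28.52


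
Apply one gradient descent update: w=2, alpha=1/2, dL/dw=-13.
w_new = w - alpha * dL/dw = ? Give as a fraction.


w_new = 2 - 1/2 * -13 = 2 - -13/2 = 17/2.

17/2


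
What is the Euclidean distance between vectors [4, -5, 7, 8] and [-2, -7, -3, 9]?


d = sqrt(sum of squared differences). (4--2)^2=36, (-5--7)^2=4, (7--3)^2=100, (8-9)^2=1. Sum = 141.

sqrt(141)


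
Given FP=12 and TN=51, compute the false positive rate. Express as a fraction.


FPR = FP / (FP + TN) = 12 / 63 = 4/21.

4/21


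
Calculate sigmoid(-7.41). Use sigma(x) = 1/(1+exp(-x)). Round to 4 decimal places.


sigma(-7.41) = 1/(1+e^(7.41)) = 1/(1+1652.426347) = 1/1653.426347 = 0.0006.

0.0006


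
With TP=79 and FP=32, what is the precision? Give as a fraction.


Precision = TP / (TP + FP) = 79 / 111 = 79/111.

79/111


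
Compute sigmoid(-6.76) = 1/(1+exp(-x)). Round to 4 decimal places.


sigma(-6.76) = 1/(1+e^(6.76)) = 1/(1+862.642196) = 1/863.642196 = 0.0012.

0.0012


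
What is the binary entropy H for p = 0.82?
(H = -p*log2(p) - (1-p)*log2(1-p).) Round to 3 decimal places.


H = -0.82*log2(0.82) - 0.18*log2(0.18) = 0.680.

0.680


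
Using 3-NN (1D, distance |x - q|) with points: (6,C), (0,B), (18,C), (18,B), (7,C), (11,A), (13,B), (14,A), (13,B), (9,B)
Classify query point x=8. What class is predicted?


Distances: |6-8|=2, |0-8|=8, |18-8|=10, |18-8|=10, |7-8|=1, |11-8|=3, |13-8|=5, |14-8|=6, |13-8|=5, |9-8|=1. 3 nearest: (9,B), (7,C), (6,C). Counts: {'B': 1, 'C': 2}. Majority class: C.

C


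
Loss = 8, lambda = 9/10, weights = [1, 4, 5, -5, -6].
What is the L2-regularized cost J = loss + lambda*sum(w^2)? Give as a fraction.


L2 sq norm = sum(w^2) = 103. J = 8 + 9/10 * 103 = 1007/10.

1007/10


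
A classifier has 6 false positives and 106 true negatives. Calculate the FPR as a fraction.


FPR = FP / (FP + TN) = 6 / 112 = 3/56.

3/56


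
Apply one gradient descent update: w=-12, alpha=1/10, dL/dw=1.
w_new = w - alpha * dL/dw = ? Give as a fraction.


w_new = -12 - 1/10 * 1 = -12 - 1/10 = -121/10.

-121/10


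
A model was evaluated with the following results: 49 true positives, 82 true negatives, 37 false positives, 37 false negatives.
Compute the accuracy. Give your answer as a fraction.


Accuracy = (TP + TN) / (TP + TN + FP + FN) = (49 + 82) / 205 = 131/205.

131/205


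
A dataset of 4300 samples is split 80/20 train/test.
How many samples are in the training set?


Test set = 4300 * 20% = 860. Training set = 4300 - 860 = 3440.

3440


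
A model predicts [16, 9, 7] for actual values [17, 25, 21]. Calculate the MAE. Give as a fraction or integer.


MAE = (1/3) * (|17-16|=1 + |25-9|=16 + |21-7|=14). Sum = 31. MAE = 31/3.

31/3


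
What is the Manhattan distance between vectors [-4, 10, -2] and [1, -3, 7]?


d = sum of absolute differences: |-4-1|=5 + |10--3|=13 + |-2-7|=9 = 27.

27


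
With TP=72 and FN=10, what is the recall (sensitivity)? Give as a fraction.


Recall = TP / (TP + FN) = 72 / 82 = 36/41.

36/41


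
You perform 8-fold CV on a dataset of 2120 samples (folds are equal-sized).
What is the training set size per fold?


Each validation fold has 2120/8 = 265 samples. Training set = 2120 - 265 = 1855.

1855


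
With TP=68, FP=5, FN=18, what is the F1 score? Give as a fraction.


Precision = 68/73 = 68/73. Recall = 68/86 = 34/43. F1 = 2*P*R/(P+R) = 136/159.

136/159


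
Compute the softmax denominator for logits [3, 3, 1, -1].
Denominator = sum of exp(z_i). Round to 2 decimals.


Denom = e^3=20.0855 + e^3=20.0855 + e^1=2.7183 + e^-1=0.3679. Sum = 43.2572, which rounds to 43.26.

43.26


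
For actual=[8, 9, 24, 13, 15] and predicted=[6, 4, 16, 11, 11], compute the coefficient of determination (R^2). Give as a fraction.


Mean(y) = 69/5. SS_res = 113. SS_tot = 814/5. R^2 = 1 - 113/(814/5) = 249/814.

249/814


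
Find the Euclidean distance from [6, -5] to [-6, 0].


d = sqrt(sum of squared differences). (6--6)^2=144, (-5-0)^2=25. Sum = 169.

13


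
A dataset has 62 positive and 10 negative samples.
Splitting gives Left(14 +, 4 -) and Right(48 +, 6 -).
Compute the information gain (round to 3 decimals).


H(parent) = 0.5813. H(left) = 0.7642, H(right) = 0.5033. Weighted = (18/72)*0.7642 + (54/72)*0.5033 = 0.5685. IG = 0.5813 - 0.5685 = 0.0128, which rounds to 0.013.

0.013


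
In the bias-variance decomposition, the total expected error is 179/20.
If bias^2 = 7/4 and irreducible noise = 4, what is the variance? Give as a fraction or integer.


Total error = bias^2 + variance + irreducible noise. So variance = 179/20 - 7/4 - 4 = 16/5.

16/5


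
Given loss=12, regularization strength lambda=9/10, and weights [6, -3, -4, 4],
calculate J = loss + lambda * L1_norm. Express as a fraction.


L1 norm = sum(|w|) = 17. J = 12 + 9/10 * 17 = 273/10.

273/10


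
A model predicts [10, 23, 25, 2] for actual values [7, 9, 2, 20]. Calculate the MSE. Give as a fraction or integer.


MSE = (1/4) * ((7-10)^2=9 + (9-23)^2=196 + (2-25)^2=529 + (20-2)^2=324). Sum = 1058. MSE = 529/2.

529/2


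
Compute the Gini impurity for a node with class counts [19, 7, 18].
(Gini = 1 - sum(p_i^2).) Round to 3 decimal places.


Total = 44. Proportions: 19/44, 7/44, 18/44. sum(p_i^2) = 0.3791. Gini = 1 - 0.3791 = 0.6209, which rounds to 0.621.

0.621


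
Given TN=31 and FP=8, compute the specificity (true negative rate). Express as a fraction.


Specificity = TN / (TN + FP) = 31 / 39 = 31/39.

31/39


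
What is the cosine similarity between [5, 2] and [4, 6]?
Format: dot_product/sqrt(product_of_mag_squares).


dot = 32. |a|^2 = 29, |b|^2 = 52. cos = 32/sqrt(1508).

32/sqrt(1508)


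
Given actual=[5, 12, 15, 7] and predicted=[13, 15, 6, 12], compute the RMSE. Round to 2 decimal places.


MSE = 44.7500. RMSE = sqrt(44.7500) = 6.69.

6.69


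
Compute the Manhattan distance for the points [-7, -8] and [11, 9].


d = sum of absolute differences: |-7-11|=18 + |-8-9|=17 = 35.

35


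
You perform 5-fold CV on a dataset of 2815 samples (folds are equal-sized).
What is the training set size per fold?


Each validation fold has 2815/5 = 563 samples. Training set = 2815 - 563 = 2252.

2252


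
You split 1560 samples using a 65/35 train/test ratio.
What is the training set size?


Test set = 1560 * 35% = 546. Training set = 1560 - 546 = 1014.

1014


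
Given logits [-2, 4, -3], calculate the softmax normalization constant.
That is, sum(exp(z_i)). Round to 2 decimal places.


Denom = e^-2=0.1353 + e^4=54.5982 + e^-3=0.0498. Sum = 54.7833, which rounds to 54.78.

54.78


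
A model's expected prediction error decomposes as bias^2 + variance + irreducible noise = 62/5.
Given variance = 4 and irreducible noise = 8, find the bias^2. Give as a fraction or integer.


Total error = bias^2 + variance + irreducible noise. So bias^2 = 62/5 - 4 - 8 = 2/5.

2/5


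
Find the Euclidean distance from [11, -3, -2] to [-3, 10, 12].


d = sqrt(sum of squared differences). (11--3)^2=196, (-3-10)^2=169, (-2-12)^2=196. Sum = 561.

sqrt(561)


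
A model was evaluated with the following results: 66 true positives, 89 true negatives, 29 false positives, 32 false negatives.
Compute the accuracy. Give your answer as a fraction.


Accuracy = (TP + TN) / (TP + TN + FP + FN) = (66 + 89) / 216 = 155/216.

155/216


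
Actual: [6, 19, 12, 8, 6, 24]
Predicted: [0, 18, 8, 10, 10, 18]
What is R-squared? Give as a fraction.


Mean(y) = 25/2. SS_res = 109. SS_tot = 559/2. R^2 = 1 - 109/(559/2) = 341/559.

341/559


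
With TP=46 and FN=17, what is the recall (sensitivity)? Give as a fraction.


Recall = TP / (TP + FN) = 46 / 63 = 46/63.

46/63


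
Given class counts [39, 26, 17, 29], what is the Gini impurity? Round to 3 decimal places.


Total = 111. Proportions: 39/111, 26/111, 17/111, 29/111. sum(p_i^2) = 0.2700. Gini = 1 - 0.2700 = 0.7300, which rounds to 0.730.

0.730


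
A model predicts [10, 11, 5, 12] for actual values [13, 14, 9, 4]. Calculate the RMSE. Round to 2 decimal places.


MSE = 24.5000. RMSE = sqrt(24.5000) = 4.95.

4.95


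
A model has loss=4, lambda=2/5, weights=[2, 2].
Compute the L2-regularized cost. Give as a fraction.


L2 sq norm = sum(w^2) = 8. J = 4 + 2/5 * 8 = 36/5.

36/5


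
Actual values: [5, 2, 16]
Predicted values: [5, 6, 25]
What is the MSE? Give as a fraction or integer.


MSE = (1/3) * ((5-5)^2=0 + (2-6)^2=16 + (16-25)^2=81). Sum = 97. MSE = 97/3.

97/3


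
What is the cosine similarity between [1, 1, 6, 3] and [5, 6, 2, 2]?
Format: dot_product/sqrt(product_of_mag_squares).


dot = 29. |a|^2 = 47, |b|^2 = 69. cos = 29/sqrt(3243).

29/sqrt(3243)


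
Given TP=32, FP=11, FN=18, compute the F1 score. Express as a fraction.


Precision = 32/43 = 32/43. Recall = 32/50 = 16/25. F1 = 2*P*R/(P+R) = 64/93.

64/93


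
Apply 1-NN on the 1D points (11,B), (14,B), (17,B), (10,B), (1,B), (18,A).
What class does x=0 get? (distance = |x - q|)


Distances: |11-0|=11, |14-0|=14, |17-0|=17, |10-0|=10, |1-0|=1, |18-0|=18. 1 nearest: (1,B). Counts: {'B': 1}. Majority class: B.

B


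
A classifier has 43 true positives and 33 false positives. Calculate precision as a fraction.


Precision = TP / (TP + FP) = 43 / 76 = 43/76.

43/76


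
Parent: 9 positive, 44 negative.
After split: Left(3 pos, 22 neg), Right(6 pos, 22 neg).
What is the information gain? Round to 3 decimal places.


H(parent) = 0.6573. H(left) = 0.5294, H(right) = 0.7496. Weighted = (25/53)*0.5294 + (28/53)*0.7496 = 0.6457. IG = 0.6573 - 0.6457 = 0.0116, which rounds to 0.012.

0.012


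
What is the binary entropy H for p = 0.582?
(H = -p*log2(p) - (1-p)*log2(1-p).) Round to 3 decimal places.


H = -0.582*log2(0.582) - 0.418*log2(0.418) = 0.981.

0.981


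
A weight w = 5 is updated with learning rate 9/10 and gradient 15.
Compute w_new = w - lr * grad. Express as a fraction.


w_new = 5 - 9/10 * 15 = 5 - 27/2 = -17/2.

-17/2


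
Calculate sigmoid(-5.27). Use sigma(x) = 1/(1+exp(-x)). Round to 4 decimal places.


sigma(-5.27) = 1/(1+e^(5.27)) = 1/(1+194.415962) = 1/195.415962 = 0.0051.

0.0051


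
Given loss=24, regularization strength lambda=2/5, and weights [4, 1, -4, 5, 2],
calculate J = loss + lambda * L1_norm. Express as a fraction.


L1 norm = sum(|w|) = 16. J = 24 + 2/5 * 16 = 152/5.

152/5


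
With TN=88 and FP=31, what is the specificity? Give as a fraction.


Specificity = TN / (TN + FP) = 88 / 119 = 88/119.

88/119


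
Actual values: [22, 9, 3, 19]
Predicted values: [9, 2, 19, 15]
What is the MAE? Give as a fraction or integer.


MAE = (1/4) * (|22-9|=13 + |9-2|=7 + |3-19|=16 + |19-15|=4). Sum = 40. MAE = 10.

10


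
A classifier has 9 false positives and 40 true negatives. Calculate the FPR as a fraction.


FPR = FP / (FP + TN) = 9 / 49 = 9/49.

9/49


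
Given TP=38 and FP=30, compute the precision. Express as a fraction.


Precision = TP / (TP + FP) = 38 / 68 = 19/34.

19/34


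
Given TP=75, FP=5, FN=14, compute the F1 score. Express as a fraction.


Precision = 75/80 = 15/16. Recall = 75/89 = 75/89. F1 = 2*P*R/(P+R) = 150/169.

150/169


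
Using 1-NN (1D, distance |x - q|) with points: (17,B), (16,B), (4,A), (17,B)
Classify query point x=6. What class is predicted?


Distances: |17-6|=11, |16-6|=10, |4-6|=2, |17-6|=11. 1 nearest: (4,A). Counts: {'A': 1}. Majority class: A.

A


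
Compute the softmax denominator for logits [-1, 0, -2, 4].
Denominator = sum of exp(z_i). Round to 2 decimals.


Denom = e^-1=0.3679 + e^0=1.0000 + e^-2=0.1353 + e^4=54.5982. Sum = 56.1014, which rounds to 56.10.

56.10


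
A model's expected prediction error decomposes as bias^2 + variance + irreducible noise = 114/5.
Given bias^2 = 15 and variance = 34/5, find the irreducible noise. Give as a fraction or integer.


Total error = bias^2 + variance + irreducible noise. So irreducible noise = 114/5 - 15 - 34/5 = 1.

1


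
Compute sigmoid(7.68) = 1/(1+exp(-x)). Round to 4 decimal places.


sigma(7.68) = 1/(1+e^(-7.68)) = 1/(1+0.000462) = 1/1.000462 = 0.9995.

0.9995


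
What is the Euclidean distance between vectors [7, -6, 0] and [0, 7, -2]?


d = sqrt(sum of squared differences). (7-0)^2=49, (-6-7)^2=169, (0--2)^2=4. Sum = 222.

sqrt(222)


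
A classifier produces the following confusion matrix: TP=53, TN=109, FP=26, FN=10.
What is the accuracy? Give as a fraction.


Accuracy = (TP + TN) / (TP + TN + FP + FN) = (53 + 109) / 198 = 9/11.

9/11


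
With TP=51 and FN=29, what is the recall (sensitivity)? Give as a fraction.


Recall = TP / (TP + FN) = 51 / 80 = 51/80.

51/80


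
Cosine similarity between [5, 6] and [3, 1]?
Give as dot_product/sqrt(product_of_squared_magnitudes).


dot = 21. |a|^2 = 61, |b|^2 = 10. cos = 21/sqrt(610).

21/sqrt(610)


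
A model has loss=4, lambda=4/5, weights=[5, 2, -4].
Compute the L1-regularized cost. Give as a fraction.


L1 norm = sum(|w|) = 11. J = 4 + 4/5 * 11 = 64/5.

64/5


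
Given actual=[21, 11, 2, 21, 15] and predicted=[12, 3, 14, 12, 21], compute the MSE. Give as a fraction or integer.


MSE = (1/5) * ((21-12)^2=81 + (11-3)^2=64 + (2-14)^2=144 + (21-12)^2=81 + (15-21)^2=36). Sum = 406. MSE = 406/5.

406/5


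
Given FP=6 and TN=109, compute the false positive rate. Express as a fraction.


FPR = FP / (FP + TN) = 6 / 115 = 6/115.

6/115


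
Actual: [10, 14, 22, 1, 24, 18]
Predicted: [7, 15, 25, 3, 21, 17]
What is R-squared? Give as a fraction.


Mean(y) = 89/6. SS_res = 33. SS_tot = 2165/6. R^2 = 1 - 33/(2165/6) = 1967/2165.

1967/2165


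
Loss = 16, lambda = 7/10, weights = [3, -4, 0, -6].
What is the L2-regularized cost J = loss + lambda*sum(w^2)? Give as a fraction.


L2 sq norm = sum(w^2) = 61. J = 16 + 7/10 * 61 = 587/10.

587/10
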